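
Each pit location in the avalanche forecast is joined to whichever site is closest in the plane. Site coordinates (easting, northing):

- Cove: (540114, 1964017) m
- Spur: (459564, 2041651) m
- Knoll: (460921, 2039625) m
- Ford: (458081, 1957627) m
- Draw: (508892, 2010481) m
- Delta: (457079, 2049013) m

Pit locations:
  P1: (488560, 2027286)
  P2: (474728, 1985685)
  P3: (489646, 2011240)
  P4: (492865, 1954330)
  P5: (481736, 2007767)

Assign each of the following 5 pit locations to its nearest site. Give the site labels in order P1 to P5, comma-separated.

P1 → Draw (d²=695798249.00)
P2 → Ford (d²=1064373973.00)
P3 → Draw (d²=370984597.00)
P4 → Ford (d²=1220796865.00)
P5 → Draw (d²=744814132.00)

Draw, Ford, Draw, Ford, Draw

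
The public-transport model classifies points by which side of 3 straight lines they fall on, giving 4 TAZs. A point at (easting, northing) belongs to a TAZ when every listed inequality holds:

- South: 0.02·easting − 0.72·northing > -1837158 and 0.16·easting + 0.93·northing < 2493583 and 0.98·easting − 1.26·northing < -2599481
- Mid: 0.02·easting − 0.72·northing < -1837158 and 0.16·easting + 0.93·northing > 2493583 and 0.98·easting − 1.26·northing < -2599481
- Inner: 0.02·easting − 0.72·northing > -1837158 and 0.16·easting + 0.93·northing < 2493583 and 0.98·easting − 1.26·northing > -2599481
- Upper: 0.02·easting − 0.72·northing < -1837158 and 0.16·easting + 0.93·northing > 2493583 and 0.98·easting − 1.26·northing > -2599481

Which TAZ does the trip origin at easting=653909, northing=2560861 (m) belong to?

0.02·653909 − 0.72·2560861 = -1830741.740, which is > -1837158
0.16·653909 + 0.93·2560861 = 2486226.170, which is < 2493583
0.98·653909 − 1.26·2560861 = -2585854.040, which is > -2599481
This sign pattern matches Inner.

Inner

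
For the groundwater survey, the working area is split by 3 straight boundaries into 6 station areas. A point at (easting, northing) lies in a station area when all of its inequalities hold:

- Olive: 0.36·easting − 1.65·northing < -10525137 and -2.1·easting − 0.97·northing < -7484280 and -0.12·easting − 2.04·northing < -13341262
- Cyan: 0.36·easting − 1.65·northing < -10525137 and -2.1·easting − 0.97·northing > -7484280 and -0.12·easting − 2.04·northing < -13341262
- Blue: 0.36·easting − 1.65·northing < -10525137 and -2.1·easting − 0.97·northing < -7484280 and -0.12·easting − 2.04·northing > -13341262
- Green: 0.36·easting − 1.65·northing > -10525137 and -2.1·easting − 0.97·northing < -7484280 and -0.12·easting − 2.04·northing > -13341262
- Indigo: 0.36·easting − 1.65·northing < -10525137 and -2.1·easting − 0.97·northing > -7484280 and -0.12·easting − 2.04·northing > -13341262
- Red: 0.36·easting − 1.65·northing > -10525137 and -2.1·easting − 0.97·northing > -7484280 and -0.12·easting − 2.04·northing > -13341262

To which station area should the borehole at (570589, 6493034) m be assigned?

Green

0.36·570589 − 1.65·6493034 = -10508094.060, which is > -10525137
-2.1·570589 − 0.97·6493034 = -7496479.880, which is < -7484280
-0.12·570589 − 2.04·6493034 = -13314260.040, which is > -13341262
This sign pattern matches Green.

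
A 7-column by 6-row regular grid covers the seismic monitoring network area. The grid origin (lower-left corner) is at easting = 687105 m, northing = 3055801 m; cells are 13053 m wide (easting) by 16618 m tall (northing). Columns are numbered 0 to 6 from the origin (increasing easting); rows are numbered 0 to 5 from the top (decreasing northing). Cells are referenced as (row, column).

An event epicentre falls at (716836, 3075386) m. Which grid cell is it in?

(4, 2)

Column index: ⌊(716836 − 687105) / 13053⌋ = ⌊2.278⌋ = 2
Row offset from origin: ⌊(3075386 − 3055801) / 16618⌋ = ⌊1.179⌋ = 1 → row 4 (counted from top)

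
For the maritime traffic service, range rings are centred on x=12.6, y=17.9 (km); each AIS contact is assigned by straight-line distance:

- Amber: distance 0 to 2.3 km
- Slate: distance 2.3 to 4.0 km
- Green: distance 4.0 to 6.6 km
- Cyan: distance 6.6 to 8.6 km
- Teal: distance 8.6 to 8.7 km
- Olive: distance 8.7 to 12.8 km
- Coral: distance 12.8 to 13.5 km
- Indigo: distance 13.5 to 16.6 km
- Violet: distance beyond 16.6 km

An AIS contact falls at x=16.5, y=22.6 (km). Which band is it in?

Distance = √((16.5−12.6)² + (22.6−17.9)²) = √(15.210 + 22.090) = 6.107 km.
4.0 ≤ 6.107 < 6.6 → Green.

Green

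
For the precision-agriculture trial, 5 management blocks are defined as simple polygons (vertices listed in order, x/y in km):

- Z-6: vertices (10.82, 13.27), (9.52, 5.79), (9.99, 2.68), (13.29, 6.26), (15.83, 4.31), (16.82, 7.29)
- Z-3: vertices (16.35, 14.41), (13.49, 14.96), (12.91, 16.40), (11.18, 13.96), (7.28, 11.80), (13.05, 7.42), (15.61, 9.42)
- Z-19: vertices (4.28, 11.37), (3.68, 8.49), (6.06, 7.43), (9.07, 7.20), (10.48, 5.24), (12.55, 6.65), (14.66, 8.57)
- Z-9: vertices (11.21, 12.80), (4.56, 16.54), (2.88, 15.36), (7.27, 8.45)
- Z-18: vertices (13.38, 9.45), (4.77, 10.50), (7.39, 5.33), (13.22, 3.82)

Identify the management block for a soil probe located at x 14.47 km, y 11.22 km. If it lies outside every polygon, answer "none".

Cast a ray rightward from (14.47, 11.22). For each polygon, the edges (by vertex number in listed order) whose endpoints lie on opposite sides of y = 11.22, where each meets that height, and whether that is right or left of the point:
Z-6: 1–2 at x≈10.464 (left), 6–1 at x≈12.877 (left) → 0 crossings.
Z-3: 5–6 at x≈8.044 (left), 7–1 at x≈15.877 (right) → 1 crossing.
Z-19: 1–2 at x≈4.249 (left), 7–1 at x≈4.836 (left) → 0 crossings.
Z-9: 3–4 at x≈5.510 (left), 4–1 at x≈9.779 (left) → 0 crossings.
Z-18: no edge straddles that height → 0 crossings.
Only Z-3 has an odd count, so the point is inside Z-3.

Z-3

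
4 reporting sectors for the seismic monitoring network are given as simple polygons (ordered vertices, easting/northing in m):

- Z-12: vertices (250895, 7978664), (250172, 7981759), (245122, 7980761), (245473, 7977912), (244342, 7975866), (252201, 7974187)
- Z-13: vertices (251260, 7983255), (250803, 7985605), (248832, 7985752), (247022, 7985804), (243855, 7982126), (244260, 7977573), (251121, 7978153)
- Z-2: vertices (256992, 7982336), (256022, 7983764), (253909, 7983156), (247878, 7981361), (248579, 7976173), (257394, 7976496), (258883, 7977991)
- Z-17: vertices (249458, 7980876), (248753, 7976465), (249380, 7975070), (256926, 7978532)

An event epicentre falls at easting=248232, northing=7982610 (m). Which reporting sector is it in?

Z-13

Cast a ray rightward from (248232, 7982610). For each polygon, the edges (by vertex number in listed order) whose endpoints lie on opposite sides of northing = 7982610, where each meets that height, and whether that is right or left of the point:
Z-12: no edge straddles that height → 0 crossings.
Z-13: 4–5 at easting≈244271.8 (left), 7–1 at easting≈251242.4 (right) → 1 crossing.
Z-2: 1–2 at easting≈256805.9 (right), 3–4 at easting≈252074.5 (right) → 2 crossings.
Z-17: no edge straddles that height → 0 crossings.
Only Z-13 has an odd count, so the point is inside Z-13.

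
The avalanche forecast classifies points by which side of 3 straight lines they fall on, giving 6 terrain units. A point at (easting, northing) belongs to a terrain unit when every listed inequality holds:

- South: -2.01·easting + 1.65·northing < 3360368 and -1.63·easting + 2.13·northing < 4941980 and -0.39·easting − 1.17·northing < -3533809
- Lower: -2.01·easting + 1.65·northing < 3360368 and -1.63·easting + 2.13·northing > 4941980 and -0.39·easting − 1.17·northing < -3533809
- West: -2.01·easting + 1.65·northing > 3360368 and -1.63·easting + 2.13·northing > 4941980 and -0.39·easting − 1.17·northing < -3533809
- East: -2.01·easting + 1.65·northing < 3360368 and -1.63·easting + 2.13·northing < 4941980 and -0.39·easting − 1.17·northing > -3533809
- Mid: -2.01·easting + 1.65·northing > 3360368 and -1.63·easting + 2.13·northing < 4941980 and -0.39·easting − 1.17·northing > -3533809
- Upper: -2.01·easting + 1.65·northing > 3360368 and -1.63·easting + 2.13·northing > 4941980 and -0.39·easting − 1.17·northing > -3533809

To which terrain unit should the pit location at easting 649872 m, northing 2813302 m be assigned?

-2.01·649872 + 1.65·2813302 = 3335705.580, which is < 3360368
-1.63·649872 + 2.13·2813302 = 4933041.900, which is < 4941980
-0.39·649872 − 1.17·2813302 = -3545013.420, which is < -3533809
This sign pattern matches South.

South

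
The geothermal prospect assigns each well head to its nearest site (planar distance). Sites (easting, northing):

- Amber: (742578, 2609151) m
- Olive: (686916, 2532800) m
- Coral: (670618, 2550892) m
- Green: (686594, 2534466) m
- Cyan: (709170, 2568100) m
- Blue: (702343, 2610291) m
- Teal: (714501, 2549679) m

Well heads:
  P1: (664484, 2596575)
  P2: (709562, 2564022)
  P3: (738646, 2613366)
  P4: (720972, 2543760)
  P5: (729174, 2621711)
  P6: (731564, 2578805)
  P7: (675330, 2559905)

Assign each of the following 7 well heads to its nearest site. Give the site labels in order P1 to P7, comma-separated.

Blue, Cyan, Amber, Teal, Amber, Cyan, Coral

P1 → Blue (d²=1621432537.00)
P2 → Cyan (d²=16783748.00)
P3 → Amber (d²=33226849.00)
P4 → Teal (d²=76908402.00)
P5 → Amber (d²=337420816.00)
P6 → Cyan (d²=616088261.00)
P7 → Coral (d²=103437113.00)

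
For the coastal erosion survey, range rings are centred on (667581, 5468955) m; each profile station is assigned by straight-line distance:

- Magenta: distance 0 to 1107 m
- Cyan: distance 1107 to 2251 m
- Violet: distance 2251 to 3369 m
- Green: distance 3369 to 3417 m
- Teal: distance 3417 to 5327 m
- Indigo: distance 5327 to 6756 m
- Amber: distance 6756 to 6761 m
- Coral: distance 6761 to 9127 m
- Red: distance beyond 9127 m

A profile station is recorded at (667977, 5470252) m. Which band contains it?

Distance = √((667977−667581)² + (5470252−5468955)²) = √(156816.000 + 1682209.000) = 1356.107 m.
1107 ≤ 1356.107 < 2251 → Cyan.

Cyan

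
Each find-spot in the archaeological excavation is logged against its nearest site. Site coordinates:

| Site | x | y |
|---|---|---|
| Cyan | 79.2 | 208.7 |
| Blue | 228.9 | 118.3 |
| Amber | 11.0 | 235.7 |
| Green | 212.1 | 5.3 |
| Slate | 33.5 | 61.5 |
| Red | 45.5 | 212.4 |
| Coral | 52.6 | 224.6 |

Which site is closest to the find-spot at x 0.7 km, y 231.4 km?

Squared distances to each site:
Cyan: 6677.540; Blue: 64866.850; Amber: 124.580; Green: 95811.170; Slate: 29941.850; Red: 2368.040; Coral: 2739.850.
Minimum at Amber.

Amber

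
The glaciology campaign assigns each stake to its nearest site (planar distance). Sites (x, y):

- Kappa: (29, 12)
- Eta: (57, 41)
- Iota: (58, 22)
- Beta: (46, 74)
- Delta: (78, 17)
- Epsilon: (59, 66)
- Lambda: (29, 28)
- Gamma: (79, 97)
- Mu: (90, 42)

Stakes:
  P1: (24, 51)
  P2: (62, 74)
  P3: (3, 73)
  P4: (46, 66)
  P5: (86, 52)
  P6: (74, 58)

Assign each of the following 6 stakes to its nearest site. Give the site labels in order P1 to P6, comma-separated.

P1 → Lambda (d²=554.00)
P2 → Epsilon (d²=73.00)
P3 → Beta (d²=1850.00)
P4 → Beta (d²=64.00)
P5 → Mu (d²=116.00)
P6 → Epsilon (d²=289.00)

Lambda, Epsilon, Beta, Beta, Mu, Epsilon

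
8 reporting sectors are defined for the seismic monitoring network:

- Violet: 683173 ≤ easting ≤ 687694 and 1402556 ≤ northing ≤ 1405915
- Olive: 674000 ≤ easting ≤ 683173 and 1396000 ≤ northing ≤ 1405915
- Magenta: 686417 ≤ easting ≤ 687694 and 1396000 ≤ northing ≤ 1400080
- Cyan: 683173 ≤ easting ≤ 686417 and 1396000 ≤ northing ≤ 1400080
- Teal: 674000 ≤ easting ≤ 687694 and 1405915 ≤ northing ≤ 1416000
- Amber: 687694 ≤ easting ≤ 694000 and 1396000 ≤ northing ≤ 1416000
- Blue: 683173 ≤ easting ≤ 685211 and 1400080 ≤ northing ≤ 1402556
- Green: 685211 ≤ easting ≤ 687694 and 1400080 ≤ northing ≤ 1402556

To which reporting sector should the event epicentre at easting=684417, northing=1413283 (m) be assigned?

Teal

The point has easting = 684417 and northing = 1413283.
Only Teal satisfies 674000 ≤ easting ≤ 687694 and 1405915 ≤ northing ≤ 1416000.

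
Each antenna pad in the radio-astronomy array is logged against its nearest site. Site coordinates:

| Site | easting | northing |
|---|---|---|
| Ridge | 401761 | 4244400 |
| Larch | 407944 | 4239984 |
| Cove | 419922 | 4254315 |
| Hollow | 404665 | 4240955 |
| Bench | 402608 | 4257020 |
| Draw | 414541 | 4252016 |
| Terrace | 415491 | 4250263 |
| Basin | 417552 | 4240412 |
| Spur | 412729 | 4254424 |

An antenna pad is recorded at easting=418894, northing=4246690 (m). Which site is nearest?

Terrace

Squared distances to each site:
Ridge: 298783789.000; Larch: 164872936.000; Cove: 59197409.000; Hollow: 235354666.000; Bench: 371942696.000; Draw: 47314885.000; Terrace: 24346738.000; Basin: 41214248.000; Spur: 97821981.000.
Minimum at Terrace.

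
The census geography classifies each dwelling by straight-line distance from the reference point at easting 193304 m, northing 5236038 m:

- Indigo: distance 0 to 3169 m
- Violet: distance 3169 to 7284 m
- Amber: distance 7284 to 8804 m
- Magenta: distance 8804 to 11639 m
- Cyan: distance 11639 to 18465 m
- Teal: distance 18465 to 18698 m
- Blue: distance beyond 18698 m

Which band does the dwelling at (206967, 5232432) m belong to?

Distance = √((206967−193304)² + (5232432−5236038)²) = √(186677569.000 + 13003236.000) = 14130.846 m.
11639 ≤ 14130.846 < 18465 → Cyan.

Cyan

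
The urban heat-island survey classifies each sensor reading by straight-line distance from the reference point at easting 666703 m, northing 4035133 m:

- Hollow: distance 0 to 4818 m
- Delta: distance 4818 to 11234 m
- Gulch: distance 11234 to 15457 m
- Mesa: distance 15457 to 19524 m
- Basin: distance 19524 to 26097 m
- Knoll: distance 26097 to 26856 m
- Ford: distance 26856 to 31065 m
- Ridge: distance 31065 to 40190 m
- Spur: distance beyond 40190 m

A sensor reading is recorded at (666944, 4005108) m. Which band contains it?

Ford

Distance = √((666944−666703)² + (4005108−4035133)²) = √(58081.000 + 901500625.000) = 30025.967 m.
26856 ≤ 30025.967 < 31065 → Ford.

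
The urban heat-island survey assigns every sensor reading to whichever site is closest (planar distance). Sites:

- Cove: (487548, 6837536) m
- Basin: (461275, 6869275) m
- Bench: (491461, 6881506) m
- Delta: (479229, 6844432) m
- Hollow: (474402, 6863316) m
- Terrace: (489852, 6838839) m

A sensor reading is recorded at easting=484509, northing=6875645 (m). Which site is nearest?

Bench

Squared distances to each site:
Cove: 1461531402.000; Basin: 580395656.000; Bench: 82681625.000; Delta: 1002129769.000; Hollow: 254155690.000; Terrace: 1383229285.000.
Minimum at Bench.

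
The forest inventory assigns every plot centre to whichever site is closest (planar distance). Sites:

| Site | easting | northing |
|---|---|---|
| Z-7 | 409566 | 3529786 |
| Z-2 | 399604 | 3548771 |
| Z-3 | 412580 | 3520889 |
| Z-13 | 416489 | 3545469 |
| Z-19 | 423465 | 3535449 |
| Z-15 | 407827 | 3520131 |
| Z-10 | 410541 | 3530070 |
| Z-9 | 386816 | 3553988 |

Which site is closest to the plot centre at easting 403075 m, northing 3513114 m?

Squared distances to each site:
Z-7: 320088665.000; Z-2: 1283469490.000; Z-3: 150795650.000; Z-13: 1226781421.000; Z-19: 914604325.000; Z-15: 71819793.000; Z-10: 343247092.000; Z-9: 1935038957.000.
Minimum at Z-15.

Z-15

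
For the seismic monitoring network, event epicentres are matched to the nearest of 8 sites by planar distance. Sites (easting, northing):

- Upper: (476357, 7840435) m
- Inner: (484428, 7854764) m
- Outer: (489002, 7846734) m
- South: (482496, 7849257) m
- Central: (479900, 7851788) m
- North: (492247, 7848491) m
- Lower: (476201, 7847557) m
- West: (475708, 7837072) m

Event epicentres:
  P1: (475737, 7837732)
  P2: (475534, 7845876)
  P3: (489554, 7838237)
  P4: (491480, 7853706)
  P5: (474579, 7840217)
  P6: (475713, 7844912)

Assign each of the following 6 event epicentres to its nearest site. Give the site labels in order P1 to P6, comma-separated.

West, Lower, Outer, North, Upper, Lower

P1 → West (d²=436441.00)
P2 → Lower (d²=3270650.00)
P3 → Outer (d²=72503713.00)
P4 → North (d²=27784514.00)
P5 → Upper (d²=3208808.00)
P6 → Lower (d²=7234169.00)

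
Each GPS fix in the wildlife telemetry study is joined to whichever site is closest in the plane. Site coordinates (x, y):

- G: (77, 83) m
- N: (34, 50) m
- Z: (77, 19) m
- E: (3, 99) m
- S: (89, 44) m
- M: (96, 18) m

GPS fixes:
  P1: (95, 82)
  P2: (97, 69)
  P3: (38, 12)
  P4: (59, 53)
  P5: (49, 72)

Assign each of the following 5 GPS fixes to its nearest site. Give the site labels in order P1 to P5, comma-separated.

P1 → G (d²=325.00)
P2 → G (d²=596.00)
P3 → N (d²=1460.00)
P4 → N (d²=634.00)
P5 → N (d²=709.00)

G, G, N, N, N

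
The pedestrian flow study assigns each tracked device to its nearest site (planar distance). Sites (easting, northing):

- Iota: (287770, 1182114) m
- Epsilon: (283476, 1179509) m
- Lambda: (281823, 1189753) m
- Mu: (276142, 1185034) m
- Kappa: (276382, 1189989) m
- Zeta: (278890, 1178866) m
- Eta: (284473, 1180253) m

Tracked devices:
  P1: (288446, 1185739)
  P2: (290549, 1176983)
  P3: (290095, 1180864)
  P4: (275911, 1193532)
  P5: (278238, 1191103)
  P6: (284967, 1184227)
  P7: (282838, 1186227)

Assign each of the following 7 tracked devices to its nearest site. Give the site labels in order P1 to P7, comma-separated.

P1 → Iota (d²=13597601.00)
P2 → Iota (d²=34050002.00)
P3 → Iota (d²=6968125.00)
P4 → Kappa (d²=12774690.00)
P5 → Kappa (d²=4685732.00)
P6 → Iota (d²=12321578.00)
P7 → Lambda (d²=13462901.00)

Iota, Iota, Iota, Kappa, Kappa, Iota, Lambda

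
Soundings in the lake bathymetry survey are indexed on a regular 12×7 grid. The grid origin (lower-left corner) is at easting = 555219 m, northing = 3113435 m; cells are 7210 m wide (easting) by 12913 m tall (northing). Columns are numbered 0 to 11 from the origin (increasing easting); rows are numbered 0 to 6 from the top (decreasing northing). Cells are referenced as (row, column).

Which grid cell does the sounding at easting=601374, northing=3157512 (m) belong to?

(3, 6)

Column index: ⌊(601374 − 555219) / 7210⌋ = ⌊6.402⌋ = 6
Row offset from origin: ⌊(3157512 − 3113435) / 12913⌋ = ⌊3.413⌋ = 3 → row 3 (counted from top)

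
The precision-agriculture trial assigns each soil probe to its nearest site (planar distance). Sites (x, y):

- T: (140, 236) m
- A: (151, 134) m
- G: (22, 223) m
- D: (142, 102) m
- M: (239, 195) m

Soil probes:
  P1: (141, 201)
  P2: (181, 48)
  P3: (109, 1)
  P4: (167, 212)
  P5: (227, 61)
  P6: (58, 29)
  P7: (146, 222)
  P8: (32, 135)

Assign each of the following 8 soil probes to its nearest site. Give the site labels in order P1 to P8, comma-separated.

T, D, D, T, D, D, T, G

P1 → T (d²=1226.00)
P2 → D (d²=4437.00)
P3 → D (d²=11290.00)
P4 → T (d²=1305.00)
P5 → D (d²=8906.00)
P6 → D (d²=12385.00)
P7 → T (d²=232.00)
P8 → G (d²=7844.00)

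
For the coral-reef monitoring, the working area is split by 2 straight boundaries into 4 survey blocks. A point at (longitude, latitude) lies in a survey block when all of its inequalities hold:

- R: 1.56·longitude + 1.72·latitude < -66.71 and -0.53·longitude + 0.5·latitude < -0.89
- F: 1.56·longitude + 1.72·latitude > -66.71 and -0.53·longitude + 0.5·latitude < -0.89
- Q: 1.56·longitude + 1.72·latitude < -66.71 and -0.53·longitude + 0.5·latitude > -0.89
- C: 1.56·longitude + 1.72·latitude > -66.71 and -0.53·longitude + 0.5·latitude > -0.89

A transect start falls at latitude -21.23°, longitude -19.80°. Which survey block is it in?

Q

1.56·-19.80 + 1.72·-21.23 = -67.404, which is < -66.71
-0.53·-19.80 + 0.5·-21.23 = -0.121, which is > -0.89
This sign pattern matches Q.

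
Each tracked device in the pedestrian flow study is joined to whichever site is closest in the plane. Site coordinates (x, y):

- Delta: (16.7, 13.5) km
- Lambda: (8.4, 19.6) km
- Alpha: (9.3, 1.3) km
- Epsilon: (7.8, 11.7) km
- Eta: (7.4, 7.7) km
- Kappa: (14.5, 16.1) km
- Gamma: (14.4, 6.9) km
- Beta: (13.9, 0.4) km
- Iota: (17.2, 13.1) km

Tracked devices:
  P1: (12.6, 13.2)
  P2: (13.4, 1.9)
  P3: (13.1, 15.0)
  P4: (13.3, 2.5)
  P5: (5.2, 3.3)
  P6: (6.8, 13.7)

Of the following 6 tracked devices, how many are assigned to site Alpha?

P1 → Kappa
P2 → Beta
P3 → Kappa
P4 → Beta
P5 → Alpha
P6 → Epsilon
1 of the 6 goes to Alpha.

1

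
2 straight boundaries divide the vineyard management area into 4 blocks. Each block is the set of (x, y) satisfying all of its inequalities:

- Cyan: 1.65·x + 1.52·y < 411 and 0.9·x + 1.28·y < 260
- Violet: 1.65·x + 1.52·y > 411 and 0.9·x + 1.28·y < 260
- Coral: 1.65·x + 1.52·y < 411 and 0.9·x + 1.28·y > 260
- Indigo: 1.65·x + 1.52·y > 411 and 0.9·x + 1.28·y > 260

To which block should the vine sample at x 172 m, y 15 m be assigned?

1.65·172 + 1.52·15 = 306.600, which is < 411
0.9·172 + 1.28·15 = 174.000, which is < 260
This sign pattern matches Cyan.

Cyan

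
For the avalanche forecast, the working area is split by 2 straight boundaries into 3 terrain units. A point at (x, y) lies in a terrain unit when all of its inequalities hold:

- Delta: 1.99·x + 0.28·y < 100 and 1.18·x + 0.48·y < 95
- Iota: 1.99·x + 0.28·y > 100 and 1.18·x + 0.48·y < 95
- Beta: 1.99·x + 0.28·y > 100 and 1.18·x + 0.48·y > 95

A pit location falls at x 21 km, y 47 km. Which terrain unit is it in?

Delta

1.99·21 + 0.28·47 = 54.950, which is < 100
1.18·21 + 0.48·47 = 47.340, which is < 95
This sign pattern matches Delta.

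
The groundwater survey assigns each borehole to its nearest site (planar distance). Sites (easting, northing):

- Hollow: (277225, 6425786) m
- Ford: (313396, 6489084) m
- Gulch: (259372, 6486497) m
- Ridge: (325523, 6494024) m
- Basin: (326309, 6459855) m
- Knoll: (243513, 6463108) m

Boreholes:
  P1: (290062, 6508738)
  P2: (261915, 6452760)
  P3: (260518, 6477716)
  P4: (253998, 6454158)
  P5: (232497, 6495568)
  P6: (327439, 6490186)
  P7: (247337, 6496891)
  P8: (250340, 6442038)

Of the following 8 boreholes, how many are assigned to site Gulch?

3

P1 → Ford
P2 → Knoll
P3 → Gulch
P4 → Knoll
P5 → Gulch
P6 → Ridge
P7 → Gulch
P8 → Knoll
3 of the 8 go to Gulch.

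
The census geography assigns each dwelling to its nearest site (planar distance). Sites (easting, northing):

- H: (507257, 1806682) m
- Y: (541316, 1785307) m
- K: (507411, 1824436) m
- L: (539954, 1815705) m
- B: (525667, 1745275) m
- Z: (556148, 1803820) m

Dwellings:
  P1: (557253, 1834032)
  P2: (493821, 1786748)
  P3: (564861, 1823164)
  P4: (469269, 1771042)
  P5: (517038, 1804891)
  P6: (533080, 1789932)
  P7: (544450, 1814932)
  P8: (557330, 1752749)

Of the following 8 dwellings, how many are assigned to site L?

P1 → L
P2 → H
P3 → Z
P4 → H
P5 → H
P6 → Y
P7 → L
P8 → B
2 of the 8 go to L.

2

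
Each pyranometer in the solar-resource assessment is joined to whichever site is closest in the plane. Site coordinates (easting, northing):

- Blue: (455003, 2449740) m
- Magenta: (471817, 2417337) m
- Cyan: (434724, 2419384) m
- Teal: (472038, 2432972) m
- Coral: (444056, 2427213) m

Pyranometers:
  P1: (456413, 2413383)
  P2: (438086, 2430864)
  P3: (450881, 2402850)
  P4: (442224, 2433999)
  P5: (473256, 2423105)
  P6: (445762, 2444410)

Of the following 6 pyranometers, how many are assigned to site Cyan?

1

P1 → Magenta
P2 → Coral
P3 → Cyan
P4 → Coral
P5 → Magenta
P6 → Blue
1 of the 6 goes to Cyan.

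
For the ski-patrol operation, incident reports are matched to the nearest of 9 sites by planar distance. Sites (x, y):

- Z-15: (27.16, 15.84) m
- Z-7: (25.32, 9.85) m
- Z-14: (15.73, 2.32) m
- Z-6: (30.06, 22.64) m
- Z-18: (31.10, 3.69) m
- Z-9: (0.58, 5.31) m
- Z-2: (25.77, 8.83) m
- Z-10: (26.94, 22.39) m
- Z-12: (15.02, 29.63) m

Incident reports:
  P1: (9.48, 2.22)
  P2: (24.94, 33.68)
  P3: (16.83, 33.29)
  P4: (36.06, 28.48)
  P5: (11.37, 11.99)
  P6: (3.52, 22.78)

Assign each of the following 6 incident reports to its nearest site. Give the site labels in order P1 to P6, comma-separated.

P1 → Z-14 (d²=39.07)
P2 → Z-12 (d²=114.81)
P3 → Z-12 (d²=16.67)
P4 → Z-6 (d²=70.11)
P5 → Z-14 (d²=112.52)
P6 → Z-12 (d²=179.17)

Z-14, Z-12, Z-12, Z-6, Z-14, Z-12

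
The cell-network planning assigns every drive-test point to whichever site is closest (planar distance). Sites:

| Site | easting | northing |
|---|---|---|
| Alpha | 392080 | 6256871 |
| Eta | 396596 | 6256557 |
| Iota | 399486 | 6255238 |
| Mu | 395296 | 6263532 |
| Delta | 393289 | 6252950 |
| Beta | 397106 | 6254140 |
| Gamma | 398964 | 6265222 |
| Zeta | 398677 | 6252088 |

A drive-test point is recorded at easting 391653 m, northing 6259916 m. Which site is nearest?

Alpha

Squared distances to each site:
Alpha: 9454354.000; Eta: 35716130.000; Iota: 83239573.000; Mu: 26346905.000; Delta: 51201652.000; Beta: 63097385.000; Gamma: 81604357.000; Zeta: 110614160.000.
Minimum at Alpha.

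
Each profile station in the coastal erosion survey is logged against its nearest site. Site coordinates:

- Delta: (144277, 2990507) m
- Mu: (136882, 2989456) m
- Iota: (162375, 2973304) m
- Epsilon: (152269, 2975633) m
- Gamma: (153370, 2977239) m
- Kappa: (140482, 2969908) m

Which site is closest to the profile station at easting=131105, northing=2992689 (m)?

Mu

Squared distances to each site:
Delta: 178262708.000; Mu: 43826018.000; Iota: 1353591125.000; Epsilon: 738822032.000; Gamma: 734432725.000; Kappa: 606902090.000.
Minimum at Mu.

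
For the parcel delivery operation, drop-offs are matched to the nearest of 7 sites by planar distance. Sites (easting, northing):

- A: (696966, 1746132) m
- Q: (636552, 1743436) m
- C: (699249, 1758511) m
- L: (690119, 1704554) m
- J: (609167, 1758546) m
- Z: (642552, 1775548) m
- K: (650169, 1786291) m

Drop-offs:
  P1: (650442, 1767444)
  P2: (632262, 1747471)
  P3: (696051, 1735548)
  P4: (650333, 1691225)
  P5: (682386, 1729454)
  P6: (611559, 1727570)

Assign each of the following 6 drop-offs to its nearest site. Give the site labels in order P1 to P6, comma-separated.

Z, Q, A, L, A, Q

P1 → Z (d²=127926916.00)
P2 → Q (d²=34685325.00)
P3 → A (d²=112858281.00)
P4 → L (d²=1760588037.00)
P5 → A (d²=490732084.00)
P6 → Q (d²=876380005.00)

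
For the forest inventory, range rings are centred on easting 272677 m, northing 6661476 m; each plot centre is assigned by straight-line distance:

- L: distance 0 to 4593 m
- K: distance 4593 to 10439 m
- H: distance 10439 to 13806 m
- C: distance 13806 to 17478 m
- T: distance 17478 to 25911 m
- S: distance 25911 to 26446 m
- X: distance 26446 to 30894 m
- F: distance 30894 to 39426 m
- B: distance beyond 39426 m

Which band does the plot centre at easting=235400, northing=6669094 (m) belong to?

F

Distance = √((235400−272677)² + (6669094−6661476)²) = √(1389574729.000 + 58033924.000) = 38047.453 m.
30894 ≤ 38047.453 < 39426 → F.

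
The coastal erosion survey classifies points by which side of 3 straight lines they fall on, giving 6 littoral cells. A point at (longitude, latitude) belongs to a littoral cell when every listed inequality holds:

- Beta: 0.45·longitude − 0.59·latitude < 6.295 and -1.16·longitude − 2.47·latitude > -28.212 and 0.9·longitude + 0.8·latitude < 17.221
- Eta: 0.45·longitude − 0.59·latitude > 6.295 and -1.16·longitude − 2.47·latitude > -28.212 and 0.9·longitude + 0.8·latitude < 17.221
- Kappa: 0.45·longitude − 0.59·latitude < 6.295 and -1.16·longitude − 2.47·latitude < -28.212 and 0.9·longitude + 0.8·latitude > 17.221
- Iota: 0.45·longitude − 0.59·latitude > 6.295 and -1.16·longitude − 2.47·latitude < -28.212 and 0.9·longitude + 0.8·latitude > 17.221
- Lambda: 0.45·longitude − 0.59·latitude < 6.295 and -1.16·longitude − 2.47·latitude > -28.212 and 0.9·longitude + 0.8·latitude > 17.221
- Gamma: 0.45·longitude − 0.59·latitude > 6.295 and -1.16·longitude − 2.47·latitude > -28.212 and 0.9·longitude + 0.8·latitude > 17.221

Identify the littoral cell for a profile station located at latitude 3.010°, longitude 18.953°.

0.45·18.953 − 0.59·3.010 = 6.753, which is > 6.295
-1.16·18.953 − 2.47·3.010 = -29.420, which is < -28.212
0.9·18.953 + 0.8·3.010 = 19.466, which is > 17.221
This sign pattern matches Iota.

Iota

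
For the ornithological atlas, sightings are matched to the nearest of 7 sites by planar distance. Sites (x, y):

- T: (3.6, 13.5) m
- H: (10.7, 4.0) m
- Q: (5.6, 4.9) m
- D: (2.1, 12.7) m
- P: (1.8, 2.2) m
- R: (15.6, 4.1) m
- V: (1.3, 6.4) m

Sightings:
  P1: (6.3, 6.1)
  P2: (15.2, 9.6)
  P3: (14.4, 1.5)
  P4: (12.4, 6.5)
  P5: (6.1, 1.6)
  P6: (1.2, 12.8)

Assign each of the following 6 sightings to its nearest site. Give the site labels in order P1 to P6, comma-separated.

P1 → Q (d²=1.93)
P2 → R (d²=30.41)
P3 → R (d²=8.20)
P4 → H (d²=9.14)
P5 → Q (d²=11.14)
P6 → D (d²=0.82)

Q, R, R, H, Q, D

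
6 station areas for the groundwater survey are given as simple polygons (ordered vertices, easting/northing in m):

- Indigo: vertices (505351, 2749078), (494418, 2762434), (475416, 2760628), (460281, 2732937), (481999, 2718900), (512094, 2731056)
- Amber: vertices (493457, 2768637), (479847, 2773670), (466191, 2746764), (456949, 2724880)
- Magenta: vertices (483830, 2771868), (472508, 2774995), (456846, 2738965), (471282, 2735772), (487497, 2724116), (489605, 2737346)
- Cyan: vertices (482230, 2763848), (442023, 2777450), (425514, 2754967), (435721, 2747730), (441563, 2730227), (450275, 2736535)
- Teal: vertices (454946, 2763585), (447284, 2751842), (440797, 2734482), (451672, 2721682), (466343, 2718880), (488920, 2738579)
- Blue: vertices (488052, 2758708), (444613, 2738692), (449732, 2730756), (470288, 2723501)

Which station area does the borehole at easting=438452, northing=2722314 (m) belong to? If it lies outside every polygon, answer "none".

Cast a ray rightward from (438452, 2722314). For each polygon, the edges (by vertex number in listed order) whose endpoints lie on opposite sides of northing = 2722314, where each meets that height, and whether that is right or left of the point:
Indigo: 4–5 at easting≈476716.9 (right), 5–6 at easting≈490451.1 (right) → 2 crossings.
Amber: no edge straddles that height → 0 crossings.
Magenta: no edge straddles that height → 0 crossings.
Cyan: no edge straddles that height → 0 crossings.
Teal: 3–4 at easting≈451135.0 (right), 5–6 at easting≈470278.7 (right) → 2 crossings.
Blue: no edge straddles that height → 0 crossings.
All counts are even, so the point lies outside every listed polygon.

none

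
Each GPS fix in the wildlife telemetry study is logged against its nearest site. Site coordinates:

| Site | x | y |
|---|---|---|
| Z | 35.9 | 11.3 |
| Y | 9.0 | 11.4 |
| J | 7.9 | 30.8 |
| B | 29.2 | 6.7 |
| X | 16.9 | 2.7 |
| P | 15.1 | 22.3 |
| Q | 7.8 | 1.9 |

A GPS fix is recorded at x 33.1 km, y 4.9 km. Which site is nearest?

B

Squared distances to each site:
Z: 48.800; Y: 623.060; J: 1305.850; B: 18.450; X: 267.280; P: 626.760; Q: 649.090.
Minimum at B.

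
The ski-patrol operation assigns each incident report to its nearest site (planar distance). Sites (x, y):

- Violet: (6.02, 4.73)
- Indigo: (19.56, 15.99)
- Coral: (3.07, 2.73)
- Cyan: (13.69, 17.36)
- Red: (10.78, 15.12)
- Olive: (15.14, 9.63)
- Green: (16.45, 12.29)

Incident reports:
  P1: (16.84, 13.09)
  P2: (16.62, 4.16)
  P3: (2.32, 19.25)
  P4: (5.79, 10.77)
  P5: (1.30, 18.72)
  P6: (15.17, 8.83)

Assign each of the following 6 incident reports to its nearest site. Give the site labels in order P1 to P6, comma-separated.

Green, Olive, Red, Violet, Red, Olive

P1 → Green (d²=0.79)
P2 → Olive (d²=32.11)
P3 → Red (d²=88.63)
P4 → Violet (d²=36.53)
P5 → Red (d²=102.83)
P6 → Olive (d²=0.64)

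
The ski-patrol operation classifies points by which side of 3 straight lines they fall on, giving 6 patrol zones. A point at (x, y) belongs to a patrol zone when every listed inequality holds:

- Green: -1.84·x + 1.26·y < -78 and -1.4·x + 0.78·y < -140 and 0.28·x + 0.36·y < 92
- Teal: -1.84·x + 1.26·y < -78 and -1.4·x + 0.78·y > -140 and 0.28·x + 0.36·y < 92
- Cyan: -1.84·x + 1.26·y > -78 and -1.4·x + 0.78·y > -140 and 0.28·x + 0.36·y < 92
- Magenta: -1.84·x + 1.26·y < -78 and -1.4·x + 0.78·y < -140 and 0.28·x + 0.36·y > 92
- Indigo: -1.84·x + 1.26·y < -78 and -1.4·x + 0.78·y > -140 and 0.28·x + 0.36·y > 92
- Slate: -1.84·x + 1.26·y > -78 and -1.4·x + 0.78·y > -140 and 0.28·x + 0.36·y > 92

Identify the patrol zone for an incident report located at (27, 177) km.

-1.84·27 + 1.26·177 = 173.340, which is > -78
-1.4·27 + 0.78·177 = 100.260, which is > -140
0.28·27 + 0.36·177 = 71.280, which is < 92
This sign pattern matches Cyan.

Cyan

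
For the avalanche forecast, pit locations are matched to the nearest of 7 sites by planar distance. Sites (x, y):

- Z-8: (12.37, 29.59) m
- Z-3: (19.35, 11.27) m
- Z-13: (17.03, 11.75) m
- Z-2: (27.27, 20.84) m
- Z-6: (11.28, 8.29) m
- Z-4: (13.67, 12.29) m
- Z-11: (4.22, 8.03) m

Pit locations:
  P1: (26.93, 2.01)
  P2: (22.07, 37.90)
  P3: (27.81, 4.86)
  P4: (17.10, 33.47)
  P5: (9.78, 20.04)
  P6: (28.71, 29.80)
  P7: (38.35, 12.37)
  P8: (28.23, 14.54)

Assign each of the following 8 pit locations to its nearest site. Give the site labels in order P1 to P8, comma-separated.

P1 → Z-3 (d²=143.20)
P2 → Z-8 (d²=163.15)
P3 → Z-3 (d²=112.66)
P4 → Z-8 (d²=37.43)
P5 → Z-4 (d²=75.19)
P6 → Z-2 (d²=82.36)
P7 → Z-2 (d²=194.51)
P8 → Z-2 (d²=40.61)

Z-3, Z-8, Z-3, Z-8, Z-4, Z-2, Z-2, Z-2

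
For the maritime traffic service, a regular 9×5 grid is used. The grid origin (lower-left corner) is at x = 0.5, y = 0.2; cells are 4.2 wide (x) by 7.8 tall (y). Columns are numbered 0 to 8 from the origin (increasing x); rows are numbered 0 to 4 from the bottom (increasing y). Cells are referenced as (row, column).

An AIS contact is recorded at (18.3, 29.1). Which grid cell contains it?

(3, 4)

Column index: ⌊(18.3 − 0.5) / 4.2⌋ = ⌊4.238⌋ = 4
Row offset from origin: ⌊(29.1 − 0.2) / 7.8⌋ = ⌊3.705⌋ = 3 → row 3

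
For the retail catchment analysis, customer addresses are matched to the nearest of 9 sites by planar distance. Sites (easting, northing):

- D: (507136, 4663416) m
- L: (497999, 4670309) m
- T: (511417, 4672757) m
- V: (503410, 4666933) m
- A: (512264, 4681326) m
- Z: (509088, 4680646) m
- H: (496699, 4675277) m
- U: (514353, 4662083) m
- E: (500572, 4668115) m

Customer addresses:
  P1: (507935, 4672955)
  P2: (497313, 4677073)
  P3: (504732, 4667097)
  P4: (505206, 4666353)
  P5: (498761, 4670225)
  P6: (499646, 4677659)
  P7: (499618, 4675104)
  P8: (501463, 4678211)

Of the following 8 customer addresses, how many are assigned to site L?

P1 → T
P2 → H
P3 → V
P4 → V
P5 → L
P6 → H
P7 → H
P8 → H
1 of the 8 goes to L.

1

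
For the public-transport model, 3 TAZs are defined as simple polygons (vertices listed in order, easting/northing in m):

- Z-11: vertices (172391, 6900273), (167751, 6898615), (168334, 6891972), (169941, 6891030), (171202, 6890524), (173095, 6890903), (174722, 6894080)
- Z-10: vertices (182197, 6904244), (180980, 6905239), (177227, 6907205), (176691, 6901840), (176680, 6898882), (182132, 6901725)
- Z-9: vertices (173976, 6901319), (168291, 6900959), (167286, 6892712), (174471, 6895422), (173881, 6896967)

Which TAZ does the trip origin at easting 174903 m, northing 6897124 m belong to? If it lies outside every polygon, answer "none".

Cast a ray rightward from (174903, 6897124). For each polygon, the edges (by vertex number in listed order) whose endpoints lie on opposite sides of northing = 6897124, where each meets that height, and whether that is right or left of the point:
Z-11: 2–3 at easting≈167881.9 (left), 7–1 at easting≈173576.3 (left) → 0 crossings.
Z-10: no edge straddles that height → 0 crossings.
Z-9: 2–3 at easting≈167823.7 (left), 5–1 at easting≈173884.4 (left) → 0 crossings.
All counts are even, so the point lies outside every listed polygon.

none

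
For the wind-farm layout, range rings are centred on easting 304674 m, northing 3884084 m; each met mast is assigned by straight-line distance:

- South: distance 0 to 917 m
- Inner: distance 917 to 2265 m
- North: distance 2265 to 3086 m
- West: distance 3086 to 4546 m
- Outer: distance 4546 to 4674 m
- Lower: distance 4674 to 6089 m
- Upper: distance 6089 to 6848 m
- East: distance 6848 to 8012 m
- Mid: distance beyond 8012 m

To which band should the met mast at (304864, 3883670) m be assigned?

South

Distance = √((304864−304674)² + (3883670−3884084)²) = √(36100.000 + 171396.000) = 455.517 m.
0 ≤ 455.517 < 917 → South.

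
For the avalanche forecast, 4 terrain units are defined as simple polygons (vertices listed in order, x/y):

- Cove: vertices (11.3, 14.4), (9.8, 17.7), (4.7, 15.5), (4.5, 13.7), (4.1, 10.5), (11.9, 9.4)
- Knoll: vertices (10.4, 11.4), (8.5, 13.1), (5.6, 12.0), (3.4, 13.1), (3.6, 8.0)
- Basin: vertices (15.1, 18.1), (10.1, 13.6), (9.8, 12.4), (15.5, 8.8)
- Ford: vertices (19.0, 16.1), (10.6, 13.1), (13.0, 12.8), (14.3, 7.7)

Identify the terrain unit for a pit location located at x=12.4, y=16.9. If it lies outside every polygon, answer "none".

none

Cast a ray rightward from (12.4, 16.9). For each polygon, the edges (by vertex number in listed order) whose endpoints lie on opposite sides of y = 16.9, where each meets that height, and whether that is right or left of the point:
Cove: 1–2 at x≈10.16 (left), 2–3 at x≈7.95 (left) → 0 crossings.
Knoll: no edge straddles that height → 0 crossings.
Basin: 1–2 at x≈13.77 (right), 4–1 at x≈15.15 (right) → 2 crossings.
Ford: no edge straddles that height → 0 crossings.
All counts are even, so the point lies outside every listed polygon.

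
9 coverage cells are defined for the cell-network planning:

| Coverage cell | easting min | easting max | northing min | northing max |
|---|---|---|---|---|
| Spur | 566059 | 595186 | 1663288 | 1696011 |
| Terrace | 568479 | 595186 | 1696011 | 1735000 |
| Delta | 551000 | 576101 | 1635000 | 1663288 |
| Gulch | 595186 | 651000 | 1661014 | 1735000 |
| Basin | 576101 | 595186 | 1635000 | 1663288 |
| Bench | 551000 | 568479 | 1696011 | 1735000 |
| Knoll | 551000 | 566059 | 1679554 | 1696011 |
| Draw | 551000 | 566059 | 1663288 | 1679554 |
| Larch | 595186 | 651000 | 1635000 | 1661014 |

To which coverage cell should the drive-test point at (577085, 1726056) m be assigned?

The point has easting = 577085 and northing = 1726056.
Only Terrace satisfies 568479 ≤ easting ≤ 595186 and 1696011 ≤ northing ≤ 1735000.

Terrace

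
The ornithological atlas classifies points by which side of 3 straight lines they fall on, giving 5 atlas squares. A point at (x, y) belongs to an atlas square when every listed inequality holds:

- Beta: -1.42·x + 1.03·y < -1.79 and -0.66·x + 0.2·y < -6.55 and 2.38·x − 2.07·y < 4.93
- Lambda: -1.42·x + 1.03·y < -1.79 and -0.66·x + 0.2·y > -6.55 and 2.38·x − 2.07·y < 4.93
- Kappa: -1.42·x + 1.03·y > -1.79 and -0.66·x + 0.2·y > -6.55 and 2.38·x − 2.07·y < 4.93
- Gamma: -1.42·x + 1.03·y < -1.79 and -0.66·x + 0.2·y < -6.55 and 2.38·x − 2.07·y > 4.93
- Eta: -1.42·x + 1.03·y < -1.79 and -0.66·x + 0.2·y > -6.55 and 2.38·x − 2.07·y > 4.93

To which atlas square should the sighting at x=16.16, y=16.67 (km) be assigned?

-1.42·16.16 + 1.03·16.67 = -5.777, which is < -1.79
-0.66·16.16 + 0.2·16.67 = -7.332, which is < -6.55
2.38·16.16 − 2.07·16.67 = 3.954, which is < 4.93
This sign pattern matches Beta.

Beta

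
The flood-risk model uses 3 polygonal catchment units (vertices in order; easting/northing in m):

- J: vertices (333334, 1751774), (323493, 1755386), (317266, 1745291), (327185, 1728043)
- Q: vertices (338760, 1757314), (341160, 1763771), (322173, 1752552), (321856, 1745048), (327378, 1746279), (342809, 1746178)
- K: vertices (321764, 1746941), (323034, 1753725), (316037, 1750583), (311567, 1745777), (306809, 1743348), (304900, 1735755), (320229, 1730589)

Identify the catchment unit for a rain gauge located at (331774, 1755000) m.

Cast a ray rightward from (331774, 1755000). For each polygon, the edges (by vertex number in listed order) whose endpoints lie on opposite sides of northing = 1755000, where each meets that height, and whether that is right or left of the point:
J: 1–2 at easting≈324544.7 (left), 2–3 at easting≈323254.9 (left) → 0 crossings.
Q: 2–3 at easting≈326316.0 (left), 6–1 at easting≈339601.4 (right) → 1 crossing.
K: no edge straddles that height → 0 crossings.
Only Q has an odd count, so the point is inside Q.

Q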